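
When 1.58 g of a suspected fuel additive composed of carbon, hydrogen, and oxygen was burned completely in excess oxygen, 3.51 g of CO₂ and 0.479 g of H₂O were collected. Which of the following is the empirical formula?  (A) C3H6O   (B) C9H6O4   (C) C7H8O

(B) C9H6O4

mol C = 3.51 g CO₂ ÷ 44.009 g/mol = 0.07976 mol
mol H = 2 × 0.479 g H₂O ÷ 18.015 g/mol = 0.05318 mol
mass O = 1.58 − (0.9580 + 0.05360) = 0.5684 g → mol O = 0.5684 ÷ 15.999 = 0.03553 mol
Divide by the smallest (0.03553 mol): C 2.245, H 1.497, O 1.000
Multiplying each by 4 gives whole numbers: C 8.98, H 5.99, O 4.00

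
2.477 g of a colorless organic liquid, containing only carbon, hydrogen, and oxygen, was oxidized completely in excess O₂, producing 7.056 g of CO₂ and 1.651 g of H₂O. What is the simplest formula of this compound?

mol C = 7.056 g CO₂ ÷ 44.009 g/mol = 0.16033 mol
mol H = 2 × 1.651 g H₂O ÷ 18.015 g/mol = 0.18329 mol
mass O = 2.477 − (1.9257 + 0.18476) = 0.36651 g → mol O = 0.36651 ÷ 15.999 = 0.022908 mol
Divide by the smallest (0.022908 mol): C 6.999, H 8.001, O 1.000

C7H8O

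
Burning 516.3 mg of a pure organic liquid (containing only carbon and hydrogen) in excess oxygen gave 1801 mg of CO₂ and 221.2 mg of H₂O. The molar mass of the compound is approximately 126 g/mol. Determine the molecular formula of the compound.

C10H6

mol C = 1.801 g CO₂ ÷ 44.009 g/mol = 0.040923 mol
mol H = 2 × 0.2212 g H₂O ÷ 18.015 g/mol = 0.024557 mol
Divide by the smallest (0.024557 mol): C 1.666, H 1.000
Multiplying each by 3 gives whole numbers: C 5.00, H 3.00
Empirical formula: C5H3
Empirical-formula mass = 63.08 g/mol; 126 ÷ 63.08 ≈ 2, so the molecular formula is C10H6.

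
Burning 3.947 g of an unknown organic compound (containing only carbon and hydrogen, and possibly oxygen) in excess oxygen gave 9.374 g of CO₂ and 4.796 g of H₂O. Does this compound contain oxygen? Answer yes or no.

mol C = 9.374 g CO₂ ÷ 44.009 g/mol = 0.21300 mol
mol H = 2 × 4.796 g H₂O ÷ 18.015 g/mol = 0.53245 mol
C and H account for only 3.0951 g of the 3.947 g sample; the remaining 0.85193 g must be oxygen.

yes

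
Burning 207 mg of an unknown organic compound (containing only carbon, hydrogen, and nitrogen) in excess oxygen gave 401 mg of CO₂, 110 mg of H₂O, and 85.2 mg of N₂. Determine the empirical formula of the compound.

C3H4N2

mol C = 0.401 g CO₂ ÷ 44.009 g/mol = 0.009112 mol
mol H = 2 × 0.110 g H₂O ÷ 18.015 g/mol = 0.01221 mol
mol N = 2 × 0.0852 g N₂ ÷ 28.014 g/mol = 0.006083 mol
Divide by the smallest (0.006083 mol): C 1.498, H 2.008, N 1.000
Multiplying each by 2 gives whole numbers: C 3.00, H 4.02, N 2.00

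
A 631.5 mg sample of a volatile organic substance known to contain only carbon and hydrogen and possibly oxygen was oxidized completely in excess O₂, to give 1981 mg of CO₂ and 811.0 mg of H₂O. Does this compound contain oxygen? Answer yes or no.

mol C = 1.981 g CO₂ ÷ 44.009 g/mol = 0.045014 mol
mol H = 2 × 0.8110 g H₂O ÷ 18.015 g/mol = 0.090036 mol
C and H together account for 0.63141 g — essentially the entire 0.6315 g sample — so the compound contains no oxygen.

no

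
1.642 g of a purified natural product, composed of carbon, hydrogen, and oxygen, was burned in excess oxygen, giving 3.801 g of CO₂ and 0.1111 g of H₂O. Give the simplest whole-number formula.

C7HO3

mol C = 3.801 g CO₂ ÷ 44.009 g/mol = 0.086369 mol
mol H = 2 × 0.1111 g H₂O ÷ 18.015 g/mol = 0.012334 mol
mass O = 1.642 − (1.0374 + 0.012433) = 0.59219 g → mol O = 0.59219 ÷ 15.999 = 0.037014 mol
Divide by the smallest (0.012334 mol): C 7.002, H 1.000, O 3.001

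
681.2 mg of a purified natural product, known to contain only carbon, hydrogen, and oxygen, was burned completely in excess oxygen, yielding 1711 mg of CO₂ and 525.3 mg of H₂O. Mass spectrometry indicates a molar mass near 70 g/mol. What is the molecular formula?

mol C = 1.711 g CO₂ ÷ 44.009 g/mol = 0.038878 mol
mol H = 2 × 0.5253 g H₂O ÷ 18.015 g/mol = 0.058318 mol
mass O = 0.6812 − (0.46697 + 0.058785) = 0.15545 g → mol O = 0.15545 ÷ 15.999 = 0.0097160 mol
Divide by the smallest (0.0097160 mol): C 4.001, H 6.002, O 1.000
Empirical formula: C4H6O
Empirical-formula mass = 70.09 g/mol; 70 ÷ 70.09 ≈ 1, so the molecular formula is C4H6O.

C4H6O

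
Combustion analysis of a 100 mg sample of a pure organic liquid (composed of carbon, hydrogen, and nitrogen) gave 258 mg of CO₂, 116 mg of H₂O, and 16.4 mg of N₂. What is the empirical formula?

mol C = 0.258 g CO₂ ÷ 44.009 g/mol = 0.005862 mol
mol H = 2 × 0.116 g H₂O ÷ 18.015 g/mol = 0.01288 mol
mol N = 2 × 0.0164 g N₂ ÷ 28.014 g/mol = 0.001171 mol
Divide by the smallest (0.001171 mol): C 5.007, H 10.999, N 1.000

C5H11N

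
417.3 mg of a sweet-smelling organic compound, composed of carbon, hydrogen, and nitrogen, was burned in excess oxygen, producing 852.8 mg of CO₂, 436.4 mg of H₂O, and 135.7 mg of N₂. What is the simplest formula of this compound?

C2H5N

mol C = 0.8528 g CO₂ ÷ 44.009 g/mol = 0.019378 mol
mol H = 2 × 0.4364 g H₂O ÷ 18.015 g/mol = 0.048449 mol
mol N = 2 × 0.1357 g N₂ ÷ 28.014 g/mol = 0.0096880 mol
Divide by the smallest (0.0096880 mol): C 2.000, H 5.001, N 1.000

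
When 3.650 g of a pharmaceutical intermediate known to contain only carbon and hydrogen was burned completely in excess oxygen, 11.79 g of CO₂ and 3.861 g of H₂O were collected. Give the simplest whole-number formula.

mol C = 11.79 g CO₂ ÷ 44.009 g/mol = 0.26790 mol
mol H = 2 × 3.861 g H₂O ÷ 18.015 g/mol = 0.42864 mol
Divide by the smallest (0.26790 mol): C 1.000, H 1.600
Multiplying each by 5 gives whole numbers: C 5.00, H 8.00

C5H8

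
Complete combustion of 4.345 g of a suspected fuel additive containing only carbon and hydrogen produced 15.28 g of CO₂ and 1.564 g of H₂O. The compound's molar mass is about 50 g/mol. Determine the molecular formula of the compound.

C4H2

mol C = 15.28 g CO₂ ÷ 44.009 g/mol = 0.34720 mol
mol H = 2 × 1.564 g H₂O ÷ 18.015 g/mol = 0.17363 mol
Divide by the smallest (0.17363 mol): C 2.000, H 1.000
Empirical formula: C2H
Empirical-formula mass = 25.03 g/mol; 50 ÷ 25.03 ≈ 2, so the molecular formula is C4H2.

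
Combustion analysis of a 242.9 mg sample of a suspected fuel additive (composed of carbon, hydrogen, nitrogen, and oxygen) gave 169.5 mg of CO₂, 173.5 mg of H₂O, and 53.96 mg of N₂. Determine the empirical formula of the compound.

mol C = 0.1695 g CO₂ ÷ 44.009 g/mol = 0.0038515 mol
mol H = 2 × 0.1735 g H₂O ÷ 18.015 g/mol = 0.019262 mol
mol N = 2 × 0.05396 g N₂ ÷ 28.014 g/mol = 0.0038524 mol
mass O = 0.2429 − (0.046260 + 0.019416 + 0.053960) = 0.12326 g → mol O = 0.12326 ÷ 15.999 = 0.0077045 mol
Divide by the smallest (0.0038515 mol): C 1.000, H 5.001, N 1.000, O 2.000

CH5NO2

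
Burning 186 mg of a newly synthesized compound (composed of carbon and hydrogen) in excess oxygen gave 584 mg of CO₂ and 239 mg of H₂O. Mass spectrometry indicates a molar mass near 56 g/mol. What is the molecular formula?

C4H8

mol C = 0.584 g CO₂ ÷ 44.009 g/mol = 0.01327 mol
mol H = 2 × 0.239 g H₂O ÷ 18.015 g/mol = 0.02653 mol
Divide by the smallest (0.01327 mol): C 1.000, H 2.000
Empirical formula: CH2
Empirical-formula mass = 14.03 g/mol; 56 ÷ 14.03 ≈ 4, so the molecular formula is C4H8.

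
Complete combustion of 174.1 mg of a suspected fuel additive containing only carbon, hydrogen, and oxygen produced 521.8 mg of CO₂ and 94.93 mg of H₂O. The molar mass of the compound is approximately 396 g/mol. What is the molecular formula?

mol C = 0.5218 g CO₂ ÷ 44.009 g/mol = 0.011857 mol
mol H = 2 × 0.09493 g H₂O ÷ 18.015 g/mol = 0.010539 mol
mass O = 0.1741 − (0.14241 + 0.010623) = 0.021066 g → mol O = 0.021066 ÷ 15.999 = 0.0013167 mol
Divide by the smallest (0.0013167 mol): C 9.005, H 8.004, O 1.000
Empirical formula: C9H8O
Empirical-formula mass = 132.16 g/mol; 396 ÷ 132.16 ≈ 3, so the molecular formula is C27H24O3.

C27H24O3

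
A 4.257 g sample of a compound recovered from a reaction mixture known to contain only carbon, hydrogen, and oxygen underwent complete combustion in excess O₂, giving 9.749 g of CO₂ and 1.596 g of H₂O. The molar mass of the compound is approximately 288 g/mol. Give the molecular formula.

C15H12O6

mol C = 9.749 g CO₂ ÷ 44.009 g/mol = 0.22152 mol
mol H = 2 × 1.596 g H₂O ÷ 18.015 g/mol = 0.17719 mol
mass O = 4.257 − (2.6607 + 0.17860) = 1.4177 g → mol O = 1.4177 ÷ 15.999 = 0.088611 mol
Divide by the smallest (0.088611 mol): C 2.500, H 2.000, O 1.000
Multiplying each by 2 gives whole numbers: C 5.00, H 4.00, O 2.00
Empirical formula: C5H4O2
Empirical-formula mass = 96.08 g/mol; 288 ÷ 96.08 ≈ 3, so the molecular formula is C15H12O6.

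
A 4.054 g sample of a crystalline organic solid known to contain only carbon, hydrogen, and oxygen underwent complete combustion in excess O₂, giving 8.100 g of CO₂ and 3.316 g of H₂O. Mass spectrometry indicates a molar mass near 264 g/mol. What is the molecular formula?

mol C = 8.100 g CO₂ ÷ 44.009 g/mol = 0.18405 mol
mol H = 2 × 3.316 g H₂O ÷ 18.015 g/mol = 0.36814 mol
mass O = 4.054 − (2.2107 + 0.37108) = 1.4723 g → mol O = 1.4723 ÷ 15.999 = 0.092022 mol
Divide by the smallest (0.092022 mol): C 2.000, H 4.001, O 1.000
Empirical formula: C2H4O
Empirical-formula mass = 44.05 g/mol; 264 ÷ 44.05 ≈ 6, so the molecular formula is C12H24O6.

C12H24O6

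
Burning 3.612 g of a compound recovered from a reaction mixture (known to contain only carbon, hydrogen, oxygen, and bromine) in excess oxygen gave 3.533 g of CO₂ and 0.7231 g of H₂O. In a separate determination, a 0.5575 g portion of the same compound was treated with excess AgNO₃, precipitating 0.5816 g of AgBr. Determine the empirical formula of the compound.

C4H4BrO3

mol C = 3.533 g CO₂ ÷ 44.009 g/mol = 0.080279 mol
mol H = 2 × 0.7231 g H₂O ÷ 18.015 g/mol = 0.080278 mol
From the AgBr data: mol Br per gram of compound = (0.5816 ÷ 187.772) ÷ 0.5575 = 0.0055558 mol/g, so in the 3.612 g combustion sample mol Br = 0.020068 mol
mass O = 3.612 − (0.96423 + 0.080920 + 1.6035) = 0.96336 g → mol O = 0.96336 ÷ 15.999 = 0.060214 mol
Divide by the smallest (0.020068 mol): C 4.000, H 4.000, Br 1.000, O 3.001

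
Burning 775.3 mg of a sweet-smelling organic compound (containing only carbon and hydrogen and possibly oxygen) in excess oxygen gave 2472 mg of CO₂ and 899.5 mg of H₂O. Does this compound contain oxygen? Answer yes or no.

no

mol C = 2.472 g CO₂ ÷ 44.009 g/mol = 0.056170 mol
mol H = 2 × 0.8995 g H₂O ÷ 18.015 g/mol = 0.099861 mol
C and H together account for 0.77532 g — essentially the entire 0.7753 g sample — so the compound contains no oxygen.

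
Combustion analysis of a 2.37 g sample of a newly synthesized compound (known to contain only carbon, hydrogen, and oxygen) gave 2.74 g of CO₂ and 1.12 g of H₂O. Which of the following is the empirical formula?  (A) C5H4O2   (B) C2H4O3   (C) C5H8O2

mol C = 2.74 g CO₂ ÷ 44.009 g/mol = 0.06226 mol
mol H = 2 × 1.12 g H₂O ÷ 18.015 g/mol = 0.1243 mol
mass O = 2.37 − (0.7478 + 0.1253) = 1.497 g → mol O = 1.497 ÷ 15.999 = 0.09356 mol
Divide by the smallest (0.06226 mol): C 1.000, H 1.997, O 1.503
Multiplying each by 2 gives whole numbers: C 2.00, H 3.99, O 3.01

(B) C2H4O3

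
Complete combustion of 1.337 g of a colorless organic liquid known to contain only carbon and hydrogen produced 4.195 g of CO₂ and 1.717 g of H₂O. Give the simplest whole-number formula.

mol C = 4.195 g CO₂ ÷ 44.009 g/mol = 0.095321 mol
mol H = 2 × 1.717 g H₂O ÷ 18.015 g/mol = 0.19062 mol
Divide by the smallest (0.095321 mol): C 1.000, H 2.000

CH2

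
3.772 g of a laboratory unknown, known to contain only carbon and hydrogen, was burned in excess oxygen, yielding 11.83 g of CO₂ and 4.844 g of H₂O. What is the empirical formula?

mol C = 11.83 g CO₂ ÷ 44.009 g/mol = 0.26881 mol
mol H = 2 × 4.844 g H₂O ÷ 18.015 g/mol = 0.53777 mol
Divide by the smallest (0.26881 mol): C 1.000, H 2.001

CH2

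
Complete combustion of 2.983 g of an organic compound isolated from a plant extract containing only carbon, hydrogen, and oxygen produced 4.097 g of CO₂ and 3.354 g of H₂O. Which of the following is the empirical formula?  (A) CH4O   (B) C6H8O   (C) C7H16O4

(A) CH4O

mol C = 4.097 g CO₂ ÷ 44.009 g/mol = 0.093095 mol
mol H = 2 × 3.354 g H₂O ÷ 18.015 g/mol = 0.37236 mol
mass O = 2.983 − (1.1182 + 0.37534) = 1.4895 g → mol O = 1.4895 ÷ 15.999 = 0.093100 mol
Divide by the smallest (0.093095 mol): C 1.000, H 4.000, O 1.000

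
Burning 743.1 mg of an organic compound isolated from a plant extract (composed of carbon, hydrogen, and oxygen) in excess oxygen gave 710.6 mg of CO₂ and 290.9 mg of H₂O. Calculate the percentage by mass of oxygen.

69.52%

mol C = 0.7106 g CO₂ ÷ 44.009 g/mol = 0.016147 mol
mol H = 2 × 0.2909 g H₂O ÷ 18.015 g/mol = 0.032295 mol
mass O = 0.7431 − (0.19394 + 0.032554) = 0.51661 g → mol O = 0.51661 ÷ 15.999 = 0.032290 mol
mass % O = 0.51661 g ÷ 0.7431 g × 100%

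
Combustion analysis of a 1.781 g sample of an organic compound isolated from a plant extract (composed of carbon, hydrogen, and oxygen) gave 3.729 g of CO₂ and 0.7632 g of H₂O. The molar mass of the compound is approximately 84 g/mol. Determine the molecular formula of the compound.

C4H4O2

mol C = 3.729 g CO₂ ÷ 44.009 g/mol = 0.084733 mol
mol H = 2 × 0.7632 g H₂O ÷ 18.015 g/mol = 0.084729 mol
mass O = 1.781 − (1.0177 + 0.085407) = 0.67787 g → mol O = 0.67787 ÷ 15.999 = 0.042369 mol
Divide by the smallest (0.042369 mol): C 2.000, H 2.000, O 1.000
Empirical formula: C2H2O
Empirical-formula mass = 42.04 g/mol; 84 ÷ 42.04 ≈ 2, so the molecular formula is C4H4O2.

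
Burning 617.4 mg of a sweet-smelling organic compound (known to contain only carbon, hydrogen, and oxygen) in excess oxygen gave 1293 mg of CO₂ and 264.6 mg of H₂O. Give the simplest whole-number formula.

mol C = 1.293 g CO₂ ÷ 44.009 g/mol = 0.029380 mol
mol H = 2 × 0.2646 g H₂O ÷ 18.015 g/mol = 0.029376 mol
mass O = 0.6174 − (0.35289 + 0.029611) = 0.23490 g → mol O = 0.23490 ÷ 15.999 = 0.014682 mol
Divide by the smallest (0.014682 mol): C 2.001, H 2.001, O 1.000

C2H2O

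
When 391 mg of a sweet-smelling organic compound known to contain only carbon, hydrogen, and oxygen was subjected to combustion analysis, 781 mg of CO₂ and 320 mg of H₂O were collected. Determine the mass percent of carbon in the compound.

mol C = 0.781 g CO₂ ÷ 44.009 g/mol = 0.01775 mol
mol H = 2 × 0.320 g H₂O ÷ 18.015 g/mol = 0.03553 mol
mass O = 0.391 − (0.2132 + 0.03581) = 0.1420 g → mol O = 0.1420 ÷ 15.999 = 0.008878 mol
mass % C = 0.2132 g ÷ 0.391 g × 100%

54.5%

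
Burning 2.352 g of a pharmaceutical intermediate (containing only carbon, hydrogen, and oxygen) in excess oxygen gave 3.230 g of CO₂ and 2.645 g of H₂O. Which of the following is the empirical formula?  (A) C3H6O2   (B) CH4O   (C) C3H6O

mol C = 3.230 g CO₂ ÷ 44.009 g/mol = 0.073394 mol
mol H = 2 × 2.645 g H₂O ÷ 18.015 g/mol = 0.29364 mol
mass O = 2.352 − (0.88154 + 0.29599) = 1.1745 g → mol O = 1.1745 ÷ 15.999 = 0.073409 mol
Divide by the smallest (0.073394 mol): C 1.000, H 4.001, O 1.000

(B) CH4O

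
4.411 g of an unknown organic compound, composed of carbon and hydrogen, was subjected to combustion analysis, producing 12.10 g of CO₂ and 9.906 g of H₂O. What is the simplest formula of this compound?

mol C = 12.10 g CO₂ ÷ 44.009 g/mol = 0.27494 mol
mol H = 2 × 9.906 g H₂O ÷ 18.015 g/mol = 1.0998 mol
Divide by the smallest (0.27494 mol): C 1.000, H 4.000

CH4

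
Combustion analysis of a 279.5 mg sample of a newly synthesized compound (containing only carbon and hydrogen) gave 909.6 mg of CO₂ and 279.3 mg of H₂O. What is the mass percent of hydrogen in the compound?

11.18%

mol C = 0.9096 g CO₂ ÷ 44.009 g/mol = 0.020668 mol
mol H = 2 × 0.2793 g H₂O ÷ 18.015 g/mol = 0.031007 mol
mass % H = 0.031256 g ÷ 0.2795 g × 100%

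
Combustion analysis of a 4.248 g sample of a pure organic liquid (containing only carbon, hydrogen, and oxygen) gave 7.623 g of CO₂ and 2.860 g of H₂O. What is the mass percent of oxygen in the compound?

43.49%

mol C = 7.623 g CO₂ ÷ 44.009 g/mol = 0.17321 mol
mol H = 2 × 2.860 g H₂O ÷ 18.015 g/mol = 0.31751 mol
mass O = 4.248 − (2.0805 + 0.32005) = 1.8475 g → mol O = 1.8475 ÷ 15.999 = 0.11547 mol
mass % O = 1.8475 g ÷ 4.248 g × 100%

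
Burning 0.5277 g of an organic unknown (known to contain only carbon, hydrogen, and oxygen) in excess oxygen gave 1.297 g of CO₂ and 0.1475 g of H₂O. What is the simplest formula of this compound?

mol C = 1.297 g CO₂ ÷ 44.009 g/mol = 0.029471 mol
mol H = 2 × 0.1475 g H₂O ÷ 18.015 g/mol = 0.016375 mol
mass O = 0.5277 − (0.35398 + 0.016506) = 0.15721 g → mol O = 0.15721 ÷ 15.999 = 0.0098265 mol
Divide by the smallest (0.0098265 mol): C 2.999, H 1.666, O 1.000
Multiplying each by 3 gives whole numbers: C 9.00, H 5.00, O 3.00

C9H5O3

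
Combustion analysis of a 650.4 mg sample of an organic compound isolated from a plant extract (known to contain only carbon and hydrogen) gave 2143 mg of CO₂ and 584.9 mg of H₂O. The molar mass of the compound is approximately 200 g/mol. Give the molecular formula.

C15H20

mol C = 2.143 g CO₂ ÷ 44.009 g/mol = 0.048695 mol
mol H = 2 × 0.5849 g H₂O ÷ 18.015 g/mol = 0.064935 mol
Divide by the smallest (0.048695 mol): C 1.000, H 1.334
Multiplying each by 3 gives whole numbers: C 3.00, H 4.00
Empirical formula: C3H4
Empirical-formula mass = 40.06 g/mol; 200 ÷ 40.06 ≈ 5, so the molecular formula is C15H20.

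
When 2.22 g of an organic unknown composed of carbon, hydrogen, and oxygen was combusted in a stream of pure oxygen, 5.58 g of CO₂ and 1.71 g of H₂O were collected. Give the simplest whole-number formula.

C4H6O

mol C = 5.58 g CO₂ ÷ 44.009 g/mol = 0.1268 mol
mol H = 2 × 1.71 g H₂O ÷ 18.015 g/mol = 0.1898 mol
mass O = 2.22 − (1.523 + 0.1914) = 0.5057 g → mol O = 0.5057 ÷ 15.999 = 0.03161 mol
Divide by the smallest (0.03161 mol): C 4.011, H 6.006, O 1.000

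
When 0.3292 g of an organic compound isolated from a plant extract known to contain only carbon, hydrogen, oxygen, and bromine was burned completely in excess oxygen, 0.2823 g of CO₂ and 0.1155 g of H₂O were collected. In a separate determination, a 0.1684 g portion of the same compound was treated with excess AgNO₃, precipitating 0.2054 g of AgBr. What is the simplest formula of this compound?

mol C = 0.2823 g CO₂ ÷ 44.009 g/mol = 0.0064146 mol
mol H = 2 × 0.1155 g H₂O ÷ 18.015 g/mol = 0.012823 mol
From the AgBr data: mol Br per gram of compound = (0.2054 ÷ 187.772) ÷ 0.1684 = 0.0064957 mol/g, so in the 0.3292 g combustion sample mol Br = 0.0021384 mol
mass O = 0.3292 − (0.077046 + 0.012925 + 0.17087) = 0.068363 g → mol O = 0.068363 ÷ 15.999 = 0.0042730 mol
Divide by the smallest (0.0021384 mol): C 3.000, H 5.996, Br 1.000, O 1.998

C3H6BrO2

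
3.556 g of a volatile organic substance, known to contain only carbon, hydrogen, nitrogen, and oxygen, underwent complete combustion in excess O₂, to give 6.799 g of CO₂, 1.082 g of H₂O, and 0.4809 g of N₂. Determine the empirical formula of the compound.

C9H7N2O4

mol C = 6.799 g CO₂ ÷ 44.009 g/mol = 0.15449 mol
mol H = 2 × 1.082 g H₂O ÷ 18.015 g/mol = 0.12012 mol
mol N = 2 × 0.4809 g N₂ ÷ 28.014 g/mol = 0.034333 mol
mass O = 3.556 − (1.8556 + 0.12108 + 0.48090) = 1.0984 g → mol O = 1.0984 ÷ 15.999 = 0.068656 mol
Divide by the smallest (0.034333 mol): C 4.500, H 3.499, N 1.000, O 2.000
Multiplying each by 2 gives whole numbers: C 9.00, H 7.00, N 2.00, O 4.00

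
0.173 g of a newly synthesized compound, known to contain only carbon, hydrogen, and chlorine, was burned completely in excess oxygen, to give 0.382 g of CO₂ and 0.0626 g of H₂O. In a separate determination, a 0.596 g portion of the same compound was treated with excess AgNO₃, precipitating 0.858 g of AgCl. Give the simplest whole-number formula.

mol C = 0.382 g CO₂ ÷ 44.009 g/mol = 0.008680 mol
mol H = 2 × 0.0626 g H₂O ÷ 18.015 g/mol = 0.006950 mol
From the AgCl data: mol Cl per gram of compound = (0.858 ÷ 143.318) ÷ 0.596 = 0.01004 mol/g, so in the 0.173 g combustion sample mol Cl = 0.001738 mol
Divide by the smallest (0.001738 mol): C 4.995, H 3.999, Cl 1.000

C5H4Cl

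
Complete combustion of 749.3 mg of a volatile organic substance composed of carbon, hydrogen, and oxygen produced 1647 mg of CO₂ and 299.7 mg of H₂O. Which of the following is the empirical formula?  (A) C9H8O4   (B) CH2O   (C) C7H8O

(A) C9H8O4

mol C = 1.647 g CO₂ ÷ 44.009 g/mol = 0.037424 mol
mol H = 2 × 0.2997 g H₂O ÷ 18.015 g/mol = 0.033272 mol
mass O = 0.7493 − (0.44950 + 0.033538) = 0.26626 g → mol O = 0.26626 ÷ 15.999 = 0.016642 mol
Divide by the smallest (0.016642 mol): C 2.249, H 1.999, O 1.000
Multiplying each by 4 gives whole numbers: C 8.99, H 8.00, O 4.00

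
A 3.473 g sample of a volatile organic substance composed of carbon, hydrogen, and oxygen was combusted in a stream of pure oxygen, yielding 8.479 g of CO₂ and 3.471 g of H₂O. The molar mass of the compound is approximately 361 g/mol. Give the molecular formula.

mol C = 8.479 g CO₂ ÷ 44.009 g/mol = 0.19267 mol
mol H = 2 × 3.471 g H₂O ÷ 18.015 g/mol = 0.38535 mol
mass O = 3.473 − (2.3141 + 0.38843) = 0.77047 g → mol O = 0.77047 ÷ 15.999 = 0.048157 mol
Divide by the smallest (0.048157 mol): C 4.001, H 8.002, O 1.000
Empirical formula: C4H8O
Empirical-formula mass = 72.11 g/mol; 361 ÷ 72.11 ≈ 5, so the molecular formula is C20H40O5.

C20H40O5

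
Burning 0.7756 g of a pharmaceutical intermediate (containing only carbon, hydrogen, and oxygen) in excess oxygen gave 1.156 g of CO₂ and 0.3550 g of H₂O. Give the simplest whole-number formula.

mol C = 1.156 g CO₂ ÷ 44.009 g/mol = 0.026267 mol
mol H = 2 × 0.3550 g H₂O ÷ 18.015 g/mol = 0.039412 mol
mass O = 0.7756 − (0.31550 + 0.039727) = 0.42038 g → mol O = 0.42038 ÷ 15.999 = 0.026275 mol
Divide by the smallest (0.026267 mol): C 1.000, H 1.500, O 1.000
Multiplying each by 2 gives whole numbers: C 2.00, H 3.00, O 2.00

C2H3O2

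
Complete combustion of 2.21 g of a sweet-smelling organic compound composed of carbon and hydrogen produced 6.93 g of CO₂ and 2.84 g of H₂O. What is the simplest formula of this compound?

mol C = 6.93 g CO₂ ÷ 44.009 g/mol = 0.1575 mol
mol H = 2 × 2.84 g H₂O ÷ 18.015 g/mol = 0.3153 mol
Divide by the smallest (0.1575 mol): C 1.000, H 2.002

CH2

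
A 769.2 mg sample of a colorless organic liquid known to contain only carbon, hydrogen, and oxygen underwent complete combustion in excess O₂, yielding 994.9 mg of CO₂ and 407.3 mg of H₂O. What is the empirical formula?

C4H8O5

mol C = 0.9949 g CO₂ ÷ 44.009 g/mol = 0.022607 mol
mol H = 2 × 0.4073 g H₂O ÷ 18.015 g/mol = 0.045218 mol
mass O = 0.7692 − (0.27153 + 0.045580) = 0.45209 g → mol O = 0.45209 ÷ 15.999 = 0.028257 mol
Divide by the smallest (0.022607 mol): C 1.000, H 2.000, O 1.250
Multiplying each by 4 gives whole numbers: C 4.00, H 8.00, O 5.00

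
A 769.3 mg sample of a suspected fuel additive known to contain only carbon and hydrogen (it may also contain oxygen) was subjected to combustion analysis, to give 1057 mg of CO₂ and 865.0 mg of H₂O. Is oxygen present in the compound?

yes

mol C = 1.057 g CO₂ ÷ 44.009 g/mol = 0.024018 mol
mol H = 2 × 0.8650 g H₂O ÷ 18.015 g/mol = 0.096031 mol
C and H account for only 0.38528 g of the 0.7693 g sample; the remaining 0.38402 g must be oxygen.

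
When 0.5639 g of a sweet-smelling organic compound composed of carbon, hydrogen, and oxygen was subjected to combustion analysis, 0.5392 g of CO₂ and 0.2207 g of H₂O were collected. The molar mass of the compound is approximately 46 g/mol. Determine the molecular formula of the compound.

mol C = 0.5392 g CO₂ ÷ 44.009 g/mol = 0.012252 mol
mol H = 2 × 0.2207 g H₂O ÷ 18.015 g/mol = 0.024502 mol
mass O = 0.5639 − (0.14716 + 0.024698) = 0.39204 g → mol O = 0.39204 ÷ 15.999 = 0.024504 mol
Divide by the smallest (0.012252 mol): C 1.000, H 2.000, O 2.000
Empirical formula: CH2O2
Empirical-formula mass = 46.02 g/mol; 46 ÷ 46.02 ≈ 1, so the molecular formula is CH2O2.

CH2O2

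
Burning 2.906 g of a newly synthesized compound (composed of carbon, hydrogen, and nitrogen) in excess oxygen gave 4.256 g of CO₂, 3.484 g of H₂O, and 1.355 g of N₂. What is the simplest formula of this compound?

mol C = 4.256 g CO₂ ÷ 44.009 g/mol = 0.096707 mol
mol H = 2 × 3.484 g H₂O ÷ 18.015 g/mol = 0.38679 mol
mol N = 2 × 1.355 g N₂ ÷ 28.014 g/mol = 0.096737 mol
Divide by the smallest (0.096707 mol): C 1.000, H 4.000, N 1.000

CH4N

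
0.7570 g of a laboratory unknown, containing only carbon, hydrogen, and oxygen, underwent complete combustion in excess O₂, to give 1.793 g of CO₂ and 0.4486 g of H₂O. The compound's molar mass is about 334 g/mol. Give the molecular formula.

mol C = 1.793 g CO₂ ÷ 44.009 g/mol = 0.040742 mol
mol H = 2 × 0.4486 g H₂O ÷ 18.015 g/mol = 0.049803 mol
mass O = 0.7570 − (0.48935 + 0.050201) = 0.21745 g → mol O = 0.21745 ÷ 15.999 = 0.013592 mol
Divide by the smallest (0.013592 mol): C 2.998, H 3.664, O 1.000
Multiplying each by 3 gives whole numbers: C 8.99, H 10.99, O 3.00
Empirical formula: C9H11O3
Empirical-formula mass = 167.18 g/mol; 334 ÷ 167.18 ≈ 2, so the molecular formula is C18H22O6.

C18H22O6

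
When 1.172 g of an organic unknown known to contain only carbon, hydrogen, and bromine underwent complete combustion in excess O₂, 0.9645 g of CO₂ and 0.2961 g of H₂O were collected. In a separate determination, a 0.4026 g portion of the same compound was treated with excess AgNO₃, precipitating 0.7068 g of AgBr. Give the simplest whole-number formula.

mol C = 0.9645 g CO₂ ÷ 44.009 g/mol = 0.021916 mol
mol H = 2 × 0.2961 g H₂O ÷ 18.015 g/mol = 0.032873 mol
From the AgBr data: mol Br per gram of compound = (0.7068 ÷ 187.772) ÷ 0.4026 = 0.0093496 mol/g, so in the 1.172 g combustion sample mol Br = 0.010958 mol
Divide by the smallest (0.010958 mol): C 2.000, H 3.000, Br 1.000

C2H3Br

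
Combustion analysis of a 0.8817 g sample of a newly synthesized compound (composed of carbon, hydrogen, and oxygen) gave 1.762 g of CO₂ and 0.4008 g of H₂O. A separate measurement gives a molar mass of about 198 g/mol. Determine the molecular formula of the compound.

C9H10O5

mol C = 1.762 g CO₂ ÷ 44.009 g/mol = 0.040037 mol
mol H = 2 × 0.4008 g H₂O ÷ 18.015 g/mol = 0.044496 mol
mass O = 0.8817 − (0.48089 + 0.044852) = 0.35596 g → mol O = 0.35596 ÷ 15.999 = 0.022249 mol
Divide by the smallest (0.022249 mol): C 1.800, H 2.000, O 1.000
Multiplying each by 5 gives whole numbers: C 9.00, H 10.00, O 5.00
Empirical formula: C9H10O5
Empirical-formula mass = 198.17 g/mol; 198 ÷ 198.17 ≈ 1, so the molecular formula is C9H10O5.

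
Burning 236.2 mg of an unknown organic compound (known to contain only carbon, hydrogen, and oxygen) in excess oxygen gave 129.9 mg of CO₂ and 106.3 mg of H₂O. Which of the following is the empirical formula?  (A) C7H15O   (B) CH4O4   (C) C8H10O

(B) CH4O4

mol C = 0.1299 g CO₂ ÷ 44.009 g/mol = 0.0029517 mol
mol H = 2 × 0.1063 g H₂O ÷ 18.015 g/mol = 0.011801 mol
mass O = 0.2362 − (0.035452 + 0.011896) = 0.18885 g → mol O = 0.18885 ÷ 15.999 = 0.011804 mol
Divide by the smallest (0.0029517 mol): C 1.000, H 3.998, O 3.999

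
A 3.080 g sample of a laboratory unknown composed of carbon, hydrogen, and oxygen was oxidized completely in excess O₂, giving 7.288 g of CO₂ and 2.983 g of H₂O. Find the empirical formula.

mol C = 7.288 g CO₂ ÷ 44.009 g/mol = 0.16560 mol
mol H = 2 × 2.983 g H₂O ÷ 18.015 g/mol = 0.33117 mol
mass O = 3.080 − (1.9891 + 0.33382) = 0.75713 g → mol O = 0.75713 ÷ 15.999 = 0.047324 mol
Divide by the smallest (0.047324 mol): C 3.499, H 6.998, O 1.000
Multiplying each by 2 gives whole numbers: C 7.00, H 14.00, O 2.00

C7H14O2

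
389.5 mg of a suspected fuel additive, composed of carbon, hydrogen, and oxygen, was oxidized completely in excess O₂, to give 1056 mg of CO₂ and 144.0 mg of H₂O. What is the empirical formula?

mol C = 1.056 g CO₂ ÷ 44.009 g/mol = 0.023995 mol
mol H = 2 × 0.1440 g H₂O ÷ 18.015 g/mol = 0.015987 mol
mass O = 0.3895 − (0.28821 + 0.016115) = 0.085180 g → mol O = 0.085180 ÷ 15.999 = 0.0053241 mol
Divide by the smallest (0.0053241 mol): C 4.507, H 3.003, O 1.000
Multiplying each by 2 gives whole numbers: C 9.01, H 6.01, O 2.00

C9H6O2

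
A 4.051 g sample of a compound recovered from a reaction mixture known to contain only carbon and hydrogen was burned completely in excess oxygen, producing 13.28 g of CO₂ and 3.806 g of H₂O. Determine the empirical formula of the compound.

mol C = 13.28 g CO₂ ÷ 44.009 g/mol = 0.30176 mol
mol H = 2 × 3.806 g H₂O ÷ 18.015 g/mol = 0.42254 mol
Divide by the smallest (0.30176 mol): C 1.000, H 1.400
Multiplying each by 5 gives whole numbers: C 5.00, H 7.00

C5H7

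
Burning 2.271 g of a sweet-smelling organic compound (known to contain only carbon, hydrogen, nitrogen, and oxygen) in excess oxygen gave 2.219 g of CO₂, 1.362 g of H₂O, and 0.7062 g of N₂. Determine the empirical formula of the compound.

CH3NO

mol C = 2.219 g CO₂ ÷ 44.009 g/mol = 0.050422 mol
mol H = 2 × 1.362 g H₂O ÷ 18.015 g/mol = 0.15121 mol
mol N = 2 × 0.7062 g N₂ ÷ 28.014 g/mol = 0.050418 mol
mass O = 2.271 − (0.60561 + 0.15242 + 0.70620) = 0.80677 g → mol O = 0.80677 ÷ 15.999 = 0.050426 mol
Divide by the smallest (0.050418 mol): C 1.000, H 2.999, N 1.000, O 1.000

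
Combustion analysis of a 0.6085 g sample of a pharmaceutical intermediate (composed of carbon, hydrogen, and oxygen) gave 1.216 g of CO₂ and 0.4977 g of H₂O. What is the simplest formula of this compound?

C2H4O

mol C = 1.216 g CO₂ ÷ 44.009 g/mol = 0.027631 mol
mol H = 2 × 0.4977 g H₂O ÷ 18.015 g/mol = 0.055254 mol
mass O = 0.6085 − (0.33187 + 0.055696) = 0.22093 g → mol O = 0.22093 ÷ 15.999 = 0.013809 mol
Divide by the smallest (0.013809 mol): C 2.001, H 4.001, O 1.000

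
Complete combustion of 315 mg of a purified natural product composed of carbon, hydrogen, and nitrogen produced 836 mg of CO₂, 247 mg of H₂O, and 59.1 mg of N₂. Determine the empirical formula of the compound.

mol C = 0.836 g CO₂ ÷ 44.009 g/mol = 0.01900 mol
mol H = 2 × 0.247 g H₂O ÷ 18.015 g/mol = 0.02742 mol
mol N = 2 × 0.0591 g N₂ ÷ 28.014 g/mol = 0.004219 mol
Divide by the smallest (0.004219 mol): C 4.502, H 6.499, N 1.000
Multiplying each by 2 gives whole numbers: C 9.00, H 13.00, N 2.00

C9H13N2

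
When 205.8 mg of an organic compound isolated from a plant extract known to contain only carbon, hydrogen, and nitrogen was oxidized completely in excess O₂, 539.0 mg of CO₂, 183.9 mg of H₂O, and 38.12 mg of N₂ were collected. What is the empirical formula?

mol C = 0.5390 g CO₂ ÷ 44.009 g/mol = 0.012247 mol
mol H = 2 × 0.1839 g H₂O ÷ 18.015 g/mol = 0.020416 mol
mol N = 2 × 0.03812 g N₂ ÷ 28.014 g/mol = 0.0027215 mol
Divide by the smallest (0.0027215 mol): C 4.500, H 7.502, N 1.000
Multiplying each by 2 gives whole numbers: C 9.00, H 15.00, N 2.00

C9H15N2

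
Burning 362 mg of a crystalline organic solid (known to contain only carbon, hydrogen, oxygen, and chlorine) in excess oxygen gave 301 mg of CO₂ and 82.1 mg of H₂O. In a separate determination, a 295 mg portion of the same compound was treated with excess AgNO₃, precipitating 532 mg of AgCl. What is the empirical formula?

C3H4Cl2O3

mol C = 0.301 g CO₂ ÷ 44.009 g/mol = 0.006840 mol
mol H = 2 × 0.0821 g H₂O ÷ 18.015 g/mol = 0.009115 mol
From the AgCl data: mol Cl per gram of compound = (0.532 ÷ 143.318) ÷ 0.295 = 0.01258 mol/g, so in the 0.362 g combustion sample mol Cl = 0.004555 mol
mass O = 0.362 − (0.08215 + 0.009188 + 0.1615) = 0.1092 g → mol O = 0.1092 ÷ 15.999 = 0.006824 mol
Divide by the smallest (0.004555 mol): C 1.502, H 2.001, Cl 1.000, O 1.498
Multiplying each by 2 gives whole numbers: C 3.00, H 4.00, Cl 2.00, O 3.00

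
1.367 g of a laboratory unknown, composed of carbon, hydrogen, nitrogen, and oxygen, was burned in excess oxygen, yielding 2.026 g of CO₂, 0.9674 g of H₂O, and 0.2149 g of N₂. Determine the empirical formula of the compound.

C3H7NO2

mol C = 2.026 g CO₂ ÷ 44.009 g/mol = 0.046036 mol
mol H = 2 × 0.9674 g H₂O ÷ 18.015 g/mol = 0.10740 mol
mol N = 2 × 0.2149 g N₂ ÷ 28.014 g/mol = 0.015342 mol
mass O = 1.367 − (0.55294 + 0.10826 + 0.21490) = 0.49090 g → mol O = 0.49090 ÷ 15.999 = 0.030683 mol
Divide by the smallest (0.015342 mol): C 3.001, H 7.000, N 1.000, O 2.000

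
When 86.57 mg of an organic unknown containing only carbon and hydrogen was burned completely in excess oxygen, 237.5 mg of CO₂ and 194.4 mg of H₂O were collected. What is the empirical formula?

mol C = 0.2375 g CO₂ ÷ 44.009 g/mol = 0.0053966 mol
mol H = 2 × 0.1944 g H₂O ÷ 18.015 g/mol = 0.021582 mol
Divide by the smallest (0.0053966 mol): C 1.000, H 3.999

CH4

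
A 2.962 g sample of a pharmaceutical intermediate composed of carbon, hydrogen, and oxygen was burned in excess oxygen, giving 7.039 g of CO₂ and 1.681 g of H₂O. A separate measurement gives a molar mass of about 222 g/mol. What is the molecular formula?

mol C = 7.039 g CO₂ ÷ 44.009 g/mol = 0.15994 mol
mol H = 2 × 1.681 g H₂O ÷ 18.015 g/mol = 0.18662 mol
mass O = 2.962 − (1.9211 + 0.18812) = 0.85279 g → mol O = 0.85279 ÷ 15.999 = 0.053303 mol
Divide by the smallest (0.053303 mol): C 3.001, H 3.501, O 1.000
Multiplying each by 2 gives whole numbers: C 6.00, H 7.00, O 2.00
Empirical formula: C6H7O2
Empirical-formula mass = 111.12 g/mol; 222 ÷ 111.12 ≈ 2, so the molecular formula is C12H14O4.

C12H14O4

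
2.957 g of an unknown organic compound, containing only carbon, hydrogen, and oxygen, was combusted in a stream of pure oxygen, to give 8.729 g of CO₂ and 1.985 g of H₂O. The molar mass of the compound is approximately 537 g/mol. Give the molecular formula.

mol C = 8.729 g CO₂ ÷ 44.009 g/mol = 0.19835 mol
mol H = 2 × 1.985 g H₂O ÷ 18.015 g/mol = 0.22037 mol
mass O = 2.957 − (2.3823 + 0.22213) = 0.35253 g → mol O = 0.35253 ÷ 15.999 = 0.022035 mol
Divide by the smallest (0.022035 mol): C 9.002, H 10.001, O 1.000
Empirical formula: C9H10O
Empirical-formula mass = 134.18 g/mol; 537 ÷ 134.18 ≈ 4, so the molecular formula is C36H40O4.

C36H40O4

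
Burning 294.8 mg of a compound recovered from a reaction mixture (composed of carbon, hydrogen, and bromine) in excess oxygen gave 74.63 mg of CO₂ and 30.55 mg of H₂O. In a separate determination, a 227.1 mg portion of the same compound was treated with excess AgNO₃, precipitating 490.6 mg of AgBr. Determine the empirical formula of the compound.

mol C = 0.07463 g CO₂ ÷ 44.009 g/mol = 0.0016958 mol
mol H = 2 × 0.03055 g H₂O ÷ 18.015 g/mol = 0.0033916 mol
From the AgBr data: mol Br per gram of compound = (0.4906 ÷ 187.772) ÷ 0.2271 = 0.011505 mol/g, so in the 0.2948 g combustion sample mol Br = 0.0033916 mol
Divide by the smallest (0.0016958 mol): C 1.000, H 2.000, Br 2.000

CH2Br2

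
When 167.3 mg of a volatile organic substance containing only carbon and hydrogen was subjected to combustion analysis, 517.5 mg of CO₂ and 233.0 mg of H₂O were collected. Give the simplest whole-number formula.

mol C = 0.5175 g CO₂ ÷ 44.009 g/mol = 0.011759 mol
mol H = 2 × 0.2330 g H₂O ÷ 18.015 g/mol = 0.025867 mol
Divide by the smallest (0.011759 mol): C 1.000, H 2.200
Multiplying each by 5 gives whole numbers: C 5.00, H 11.00

C5H11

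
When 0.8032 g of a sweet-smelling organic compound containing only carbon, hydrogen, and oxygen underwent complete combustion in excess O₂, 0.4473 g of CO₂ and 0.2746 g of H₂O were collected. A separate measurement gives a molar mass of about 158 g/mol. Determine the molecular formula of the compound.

C2H6O8

mol C = 0.4473 g CO₂ ÷ 44.009 g/mol = 0.010164 mol
mol H = 2 × 0.2746 g H₂O ÷ 18.015 g/mol = 0.030486 mol
mass O = 0.8032 − (0.12208 + 0.030730) = 0.65039 g → mol O = 0.65039 ÷ 15.999 = 0.040652 mol
Divide by the smallest (0.010164 mol): C 1.000, H 2.999, O 4.000
Empirical formula: CH3O4
Empirical-formula mass = 79.03 g/mol; 158 ÷ 79.03 ≈ 2, so the molecular formula is C2H6O8.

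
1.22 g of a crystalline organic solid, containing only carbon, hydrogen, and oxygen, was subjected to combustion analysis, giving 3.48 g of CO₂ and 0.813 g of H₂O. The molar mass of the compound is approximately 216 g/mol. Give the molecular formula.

C14H16O2

mol C = 3.48 g CO₂ ÷ 44.009 g/mol = 0.07907 mol
mol H = 2 × 0.813 g H₂O ÷ 18.015 g/mol = 0.09026 mol
mass O = 1.22 − (0.9498 + 0.09098) = 0.1793 g → mol O = 0.1793 ÷ 15.999 = 0.01120 mol
Divide by the smallest (0.01120 mol): C 7.058, H 8.056, O 1.000
Empirical formula: C7H8O
Empirical-formula mass = 108.14 g/mol; 216 ÷ 108.14 ≈ 2, so the molecular formula is C14H16O2.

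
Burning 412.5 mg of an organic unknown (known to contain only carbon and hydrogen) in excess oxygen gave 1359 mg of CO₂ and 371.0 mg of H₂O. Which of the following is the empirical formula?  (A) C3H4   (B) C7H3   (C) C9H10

(A) C3H4

mol C = 1.359 g CO₂ ÷ 44.009 g/mol = 0.030880 mol
mol H = 2 × 0.3710 g H₂O ÷ 18.015 g/mol = 0.041188 mol
Divide by the smallest (0.030880 mol): C 1.000, H 1.334
Multiplying each by 3 gives whole numbers: C 3.00, H 4.00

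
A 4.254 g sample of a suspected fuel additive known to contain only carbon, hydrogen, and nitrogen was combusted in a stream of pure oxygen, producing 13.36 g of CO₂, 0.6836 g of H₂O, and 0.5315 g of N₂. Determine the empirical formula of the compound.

mol C = 13.36 g CO₂ ÷ 44.009 g/mol = 0.30357 mol
mol H = 2 × 0.6836 g H₂O ÷ 18.015 g/mol = 0.075892 mol
mol N = 2 × 0.5315 g N₂ ÷ 28.014 g/mol = 0.037945 mol
Divide by the smallest (0.037945 mol): C 8.000, H 2.000, N 1.000

C8H2N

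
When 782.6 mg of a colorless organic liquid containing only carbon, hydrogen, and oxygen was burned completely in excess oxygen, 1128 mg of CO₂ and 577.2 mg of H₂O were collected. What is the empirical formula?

mol C = 1.128 g CO₂ ÷ 44.009 g/mol = 0.025631 mol
mol H = 2 × 0.5772 g H₂O ÷ 18.015 g/mol = 0.064080 mol
mass O = 0.7826 − (0.30786 + 0.064593) = 0.41015 g → mol O = 0.41015 ÷ 15.999 = 0.025636 mol
Divide by the smallest (0.025631 mol): C 1.000, H 2.500, O 1.000
Multiplying each by 2 gives whole numbers: C 2.00, H 5.00, O 2.00

C2H5O2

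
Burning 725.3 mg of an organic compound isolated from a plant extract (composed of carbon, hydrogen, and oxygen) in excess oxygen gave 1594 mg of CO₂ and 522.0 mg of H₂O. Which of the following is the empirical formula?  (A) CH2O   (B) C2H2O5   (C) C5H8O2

(C) C5H8O2

mol C = 1.594 g CO₂ ÷ 44.009 g/mol = 0.036220 mol
mol H = 2 × 0.5220 g H₂O ÷ 18.015 g/mol = 0.057952 mol
mass O = 0.7253 − (0.43504 + 0.058415) = 0.23185 g → mol O = 0.23185 ÷ 15.999 = 0.014491 mol
Divide by the smallest (0.014491 mol): C 2.499, H 3.999, O 1.000
Multiplying each by 2 gives whole numbers: C 5.00, H 8.00, O 2.00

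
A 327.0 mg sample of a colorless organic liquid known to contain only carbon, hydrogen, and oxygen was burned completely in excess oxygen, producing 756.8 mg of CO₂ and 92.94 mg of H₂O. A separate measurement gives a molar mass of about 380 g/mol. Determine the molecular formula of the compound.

mol C = 0.7568 g CO₂ ÷ 44.009 g/mol = 0.017196 mol
mol H = 2 × 0.09294 g H₂O ÷ 18.015 g/mol = 0.010318 mol
mass O = 0.3270 − (0.20655 + 0.010401) = 0.11005 g → mol O = 0.11005 ÷ 15.999 = 0.0068787 mol
Divide by the smallest (0.0068787 mol): C 2.500, H 1.500, O 1.000
Multiplying each by 2 gives whole numbers: C 5.00, H 3.00, O 2.00
Empirical formula: C5H3O2
Empirical-formula mass = 95.08 g/mol; 380 ÷ 95.08 ≈ 4, so the molecular formula is C20H12O8.

C20H12O8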